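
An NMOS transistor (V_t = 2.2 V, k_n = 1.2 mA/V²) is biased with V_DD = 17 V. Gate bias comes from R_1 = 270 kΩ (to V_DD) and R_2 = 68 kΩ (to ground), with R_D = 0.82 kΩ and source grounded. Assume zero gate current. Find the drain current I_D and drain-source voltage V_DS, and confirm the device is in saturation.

V_G = V_DD·R_2/(R_1+R_2) = 17×68/338 = 3.42 V. With the source grounded, V_GS = V_G = 3.42 V.
Assume saturation: I_D = (k_n/2)(V_GS − V_t)² = (1.2/2)×(3.42 − 2.2)² = 0.6×1.22² = 0.893 mA.
V_DS = V_DD − I_D·R_D = 17 − 0.893×0.82 = 16.3 V.
Saturation requires V_DS ≥ V_GS − V_t = 1.22 V; 16.3 ≥ 1.22 ✓.

I_D ≈ 0.89 mA, V_DS ≈ 16 V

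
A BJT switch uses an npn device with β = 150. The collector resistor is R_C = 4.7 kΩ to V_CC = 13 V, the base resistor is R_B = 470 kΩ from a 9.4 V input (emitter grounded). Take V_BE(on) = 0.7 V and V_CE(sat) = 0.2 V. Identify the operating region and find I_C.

saturation; I_C ≈ 2.7 mA

Assume active: I_B = (9.4 − 0.7)/470 = 0.0185 mA, giving I_C = β·I_B = 2.78 mA.
But then V_CE = 13 − 2.78×4.7 = -0.05 V < V_CE(sat) = 0.2 V — impossible in the active region.
So the transistor is saturated. With V_CE = 0.2 V, I_C = (V_CC − 0.2)/R_C = 12.8/4.7 = 2.72 mA.
Check: β·I_B = 2.78 mA > I_C = 2.72 mA, confirming saturation.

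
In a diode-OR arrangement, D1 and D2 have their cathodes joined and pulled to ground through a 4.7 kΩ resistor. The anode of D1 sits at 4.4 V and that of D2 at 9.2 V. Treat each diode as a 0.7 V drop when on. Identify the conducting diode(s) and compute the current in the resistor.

Assume both conduct. Then node N would need to be at both 4.4−0.7 = 3.7 V and 9.2−0.7 = 8.5 V, which is impossible.
Assume only D2 conducts: V_N = 9.2 − 0.7 = 8.5 V, so I_R = 8.5/4.7 = 1.81 mA.
Check D1: its anode-to-cathode voltage is 4.4 − 8.5 = -4.1 V < 0.7 V, so it is off. The assumption is consistent.

Only D2 conducts; I_R ≈ 1.8 mA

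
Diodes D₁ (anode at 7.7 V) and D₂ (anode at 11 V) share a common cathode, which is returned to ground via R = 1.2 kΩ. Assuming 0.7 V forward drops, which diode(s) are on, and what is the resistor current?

Assume both conduct. Then node N would need to be at both 7.7−0.7 = 7 V and 11−0.7 = 10.3 V, which is impossible.
Assume only D₂ conducts: V_N = 11 − 0.7 = 10.3 V, so I_R = 10.3/1.2 = 8.58 mA.
Check D₁: its anode-to-cathode voltage is 7.7 − 10.3 = -2.6 V < 0.7 V, so it is off. The assumption is consistent.

Only D₂ conducts; I_R ≈ 8.6 mA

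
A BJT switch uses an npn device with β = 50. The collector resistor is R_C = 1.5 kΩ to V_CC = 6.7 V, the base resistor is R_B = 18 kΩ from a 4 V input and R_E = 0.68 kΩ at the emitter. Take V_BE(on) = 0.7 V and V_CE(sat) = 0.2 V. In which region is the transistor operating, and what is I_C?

Assume active: I_B = (4 − 0.7)/(18 + 51×0.68) = 0.0626 mA, I_C = β·I_B = 3.13 mA.
Then V_CE = 6.7 − 3.13×1.5 − 3.19×0.68 = -0.171 V < 0.2 V — the active assumption fails.
Re-solve with V_CE = 0.2 V. KCL at the emitter: V_E/R_E = (V_BB−0.7−V_E)/R_B + (V_CC−0.2−V_E)/R_C, giving V_E = 2.06 V.
I_C = (V_CC − 0.2 − V_E)/R_C = (6.5 − 2.06)/1.5 = 2.96 mA.
Check: I_B = (3.3 − 2.06)/18 = 0.0689 mA, and β·I_B = 3.45 mA > I_C, confirming saturation.

saturation; I_C ≈ 3 mA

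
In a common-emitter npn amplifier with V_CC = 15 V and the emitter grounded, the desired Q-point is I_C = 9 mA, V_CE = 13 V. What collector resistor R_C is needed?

R_C ≈ 0.22 kΩ

Collector loop: V_CC = I_C·R_C + V_CE.
R_C = (V_CC − V_CE)/I_C = (15 − 13)/9 = 0.222 kΩ.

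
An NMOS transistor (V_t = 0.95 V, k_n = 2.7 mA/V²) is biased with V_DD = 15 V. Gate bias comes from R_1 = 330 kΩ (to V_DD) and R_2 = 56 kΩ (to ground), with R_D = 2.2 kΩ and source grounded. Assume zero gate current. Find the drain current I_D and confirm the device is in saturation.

V_G = V_DD·R_2/(R_1+R_2) = 15×56/386 = 2.18 V. With the source grounded, V_GS = V_G = 2.18 V.
Assume saturation: I_D = (k_n/2)(V_GS − V_t)² = (2.7/2)×(2.18 − 0.95)² = 1.35×1.23² = 2.03 mA.
V_DS = V_DD − I_D·R_D = 15 − 2.03×2.2 = 10.5 V.
Saturation requires V_DS ≥ V_GS − V_t = 1.23 V; 10.5 ≥ 1.23 ✓.

I_D ≈ 2 mA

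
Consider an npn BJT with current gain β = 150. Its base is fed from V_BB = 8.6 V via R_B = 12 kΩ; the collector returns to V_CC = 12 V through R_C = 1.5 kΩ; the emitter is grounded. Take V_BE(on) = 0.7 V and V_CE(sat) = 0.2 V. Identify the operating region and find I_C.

saturation; I_C ≈ 7.9 mA

Assume active: I_B = (8.6 − 0.7)/12 = 0.658 mA, giving I_C = β·I_B = 98.8 mA.
But then V_CE = 12 − 98.8×1.5 = -136 V < V_CE(sat) = 0.2 V — impossible in the active region.
So the transistor is saturated. With V_CE = 0.2 V, I_C = (V_CC − 0.2)/R_C = 11.8/1.5 = 7.87 mA.
Check: β·I_B = 98.8 mA > I_C = 7.87 mA, confirming saturation.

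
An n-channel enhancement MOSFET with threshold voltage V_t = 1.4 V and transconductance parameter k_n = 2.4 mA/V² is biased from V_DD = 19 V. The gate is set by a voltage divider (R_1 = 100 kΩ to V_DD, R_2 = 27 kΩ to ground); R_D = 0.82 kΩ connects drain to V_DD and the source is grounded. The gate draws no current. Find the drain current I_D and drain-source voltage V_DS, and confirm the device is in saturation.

V_G = V_DD·R_2/(R_1+R_2) = 19×27/127 = 4.04 V. With the source grounded, V_GS = V_G = 4.04 V.
Assume saturation: I_D = (k_n/2)(V_GS − V_t)² = (2.4/2)×(4.04 − 1.4)² = 1.2×2.64² = 8.36 mA.
V_DS = V_DD − I_D·R_D = 19 − 8.36×0.82 = 12.1 V.
Saturation requires V_DS ≥ V_GS − V_t = 2.64 V; 12.1 ≥ 2.64 ✓.

I_D ≈ 8.4 mA, V_DS ≈ 12 V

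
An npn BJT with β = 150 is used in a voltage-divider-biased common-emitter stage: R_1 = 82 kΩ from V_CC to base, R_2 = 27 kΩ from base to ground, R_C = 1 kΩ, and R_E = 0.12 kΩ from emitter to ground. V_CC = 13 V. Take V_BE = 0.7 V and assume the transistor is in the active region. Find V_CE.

Thevenize the base divider: V_Th = V_CC·R_2/(R_1+R_2) = 13×27/109 = 3.22 V, R_Th = R_1‖R_2 = 20.3 kΩ.
Base-emitter loop: V_Th = I_B·R_Th + V_BE + (β+1)I_B·R_E, so I_B = (3.22 − 0.7) / (20.3 + 151×0.12) = 0.0656 mA.
I_C = β·I_B = 150×0.0656 = 9.84 mA, and I_E = (β+1)I_B = 9.9 mA.
V_CE = V_CC − I_C·R_C − I_E·R_E = 13 − 9.84×1 − 9.9×0.12 = 1.98 V.
V_CE = 1.98 V > 0.2 V confirms active-region operation.

V_CE ≈ 2 V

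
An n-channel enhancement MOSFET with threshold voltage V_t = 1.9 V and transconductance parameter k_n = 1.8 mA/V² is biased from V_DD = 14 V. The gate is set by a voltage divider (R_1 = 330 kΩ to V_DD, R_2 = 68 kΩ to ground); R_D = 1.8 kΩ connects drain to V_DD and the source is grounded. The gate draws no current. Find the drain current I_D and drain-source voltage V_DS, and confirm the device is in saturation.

V_G = V_DD·R_2/(R_1+R_2) = 14×68/398 = 2.39 V. With the source grounded, V_GS = V_G = 2.39 V.
Assume saturation: I_D = (k_n/2)(V_GS − V_t)² = (1.8/2)×(2.39 − 1.9)² = 0.9×0.492² = 0.218 mA.
V_DS = V_DD − I_D·R_D = 14 − 0.218×1.8 = 13.6 V.
Saturation requires V_DS ≥ V_GS − V_t = 0.492 V; 13.6 ≥ 0.492 ✓.

I_D ≈ 0.22 mA, V_DS ≈ 14 V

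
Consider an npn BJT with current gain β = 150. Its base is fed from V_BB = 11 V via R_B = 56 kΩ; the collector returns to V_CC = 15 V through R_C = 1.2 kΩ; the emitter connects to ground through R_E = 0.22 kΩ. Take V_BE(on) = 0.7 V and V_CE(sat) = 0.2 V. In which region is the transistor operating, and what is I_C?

Assume active: I_B = (11 − 0.7)/(56 + 151×0.22) = 0.115 mA, I_C = β·I_B = 17.3 mA.
Then V_CE = 15 − 17.3×1.2 − 17.4×0.22 = -9.62 V < 0.2 V — the active assumption fails.
Re-solve with V_CE = 0.2 V. KCL at the emitter: V_E/R_E = (V_BB−0.7−V_E)/R_B + (V_CC−0.2−V_E)/R_C, giving V_E = 2.32 V.
I_C = (V_CC − 0.2 − V_E)/R_C = (14.8 − 2.32)/1.2 = 10.4 mA.
Check: I_B = (10.3 − 2.32)/56 = 0.143 mA, and β·I_B = 21.4 mA > I_C, confirming saturation.

saturation; I_C ≈ 10 mA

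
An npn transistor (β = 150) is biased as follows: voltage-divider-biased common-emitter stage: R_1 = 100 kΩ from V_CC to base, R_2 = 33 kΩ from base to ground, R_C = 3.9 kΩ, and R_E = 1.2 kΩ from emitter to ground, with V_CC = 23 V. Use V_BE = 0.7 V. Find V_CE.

V_CE ≈ 4.4 V

Thevenize the base divider: V_Th = V_CC·R_2/(R_1+R_2) = 23×33/133 = 5.71 V, R_Th = R_1‖R_2 = 24.8 kΩ.
Base-emitter loop: V_Th = I_B·R_Th + V_BE + (β+1)I_B·R_E, so I_B = (5.71 − 0.7) / (24.8 + 151×1.2) = 0.0243 mA.
I_C = β·I_B = 150×0.0243 = 3.65 mA, and I_E = (β+1)I_B = 3.67 mA.
V_CE = V_CC − I_C·R_C − I_E·R_E = 23 − 3.65×3.9 − 3.67×1.2 = 4.38 V.
V_CE = 4.38 V > 0.2 V confirms active-region operation.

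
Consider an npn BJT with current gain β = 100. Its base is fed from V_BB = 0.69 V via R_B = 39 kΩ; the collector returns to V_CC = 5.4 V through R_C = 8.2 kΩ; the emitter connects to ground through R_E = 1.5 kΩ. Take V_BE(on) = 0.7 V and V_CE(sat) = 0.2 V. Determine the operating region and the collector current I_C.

cutoff; I_C ≈ 0

V_BB = 0.69 V ≤ V_BE(on) = 0.7 V, so the base-emitter junction is not forward biased.
The transistor is in cutoff: I_B = I_C = 0.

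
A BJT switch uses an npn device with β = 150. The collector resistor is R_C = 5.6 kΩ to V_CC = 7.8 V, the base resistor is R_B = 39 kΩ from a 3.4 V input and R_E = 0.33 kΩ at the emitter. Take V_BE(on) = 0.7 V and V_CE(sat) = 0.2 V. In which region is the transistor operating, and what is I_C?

saturation; I_C ≈ 1.3 mA

Assume active: I_B = (3.4 − 0.7)/(39 + 151×0.33) = 0.0304 mA, I_C = β·I_B = 4.56 mA.
Then V_CE = 7.8 − 4.56×5.6 − 4.59×0.33 = -19.2 V < 0.2 V — the active assumption fails.
Re-solve with V_CE = 0.2 V. KCL at the emitter: V_E/R_E = (V_BB−0.7−V_E)/R_B + (V_CC−0.2−V_E)/R_C, giving V_E = 0.441 V.
I_C = (V_CC − 0.2 − V_E)/R_C = (7.6 − 0.441)/5.6 = 1.28 mA.
Check: I_B = (2.7 − 0.441)/39 = 0.0579 mA, and β·I_B = 8.69 mA > I_C, confirming saturation.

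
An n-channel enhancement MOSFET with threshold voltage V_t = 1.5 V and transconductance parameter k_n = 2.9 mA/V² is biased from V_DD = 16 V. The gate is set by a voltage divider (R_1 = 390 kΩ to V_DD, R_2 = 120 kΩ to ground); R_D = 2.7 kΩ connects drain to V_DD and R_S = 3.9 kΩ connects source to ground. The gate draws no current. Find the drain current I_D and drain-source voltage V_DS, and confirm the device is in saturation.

V_G = V_DD·R_2/(R_1+R_2) = 16×120/510 = 3.76 V.
Assume saturation: I_D = (k_n/2)(V_GS − V_t)² with V_GS = V_G − I_D·R_S = 3.76 − 3.9·I_D.
Substituting gives 22.1·I_D² − 26.6·I_D + 7.44 = 0, with roots I_D = 0.44 or 0.767 mA.
The root I_D = 0.767 mA gives V_GS = 0.773 V ≤ V_t, so take I_D = 0.44 mA.
Then V_GS = 2.05 V and V_DS = V_DD − I_D(R_D+R_S) = 16 − 0.44×6.6 = 13.1 V.
Saturation requires V_DS ≥ V_GS − V_t = 0.551 V; 13.1 ≥ 0.551 ✓.

I_D ≈ 0.44 mA, V_DS ≈ 13 V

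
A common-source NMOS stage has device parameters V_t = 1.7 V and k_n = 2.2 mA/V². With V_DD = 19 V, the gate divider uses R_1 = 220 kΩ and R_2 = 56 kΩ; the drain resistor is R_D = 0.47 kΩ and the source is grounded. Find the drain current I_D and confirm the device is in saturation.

V_G = V_DD·R_2/(R_1+R_2) = 19×56/276 = 3.86 V. With the source grounded, V_GS = V_G = 3.86 V.
Assume saturation: I_D = (k_n/2)(V_GS − V_t)² = (2.2/2)×(3.86 − 1.7)² = 1.1×2.16² = 5.11 mA.
V_DS = V_DD − I_D·R_D = 19 − 5.11×0.47 = 16.6 V.
Saturation requires V_DS ≥ V_GS − V_t = 2.16 V; 16.6 ≥ 2.16 ✓.

I_D ≈ 5.1 mA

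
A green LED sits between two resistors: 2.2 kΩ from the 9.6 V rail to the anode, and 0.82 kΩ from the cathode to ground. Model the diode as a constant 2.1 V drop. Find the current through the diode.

The two resistors are in series with the diode, so KVL gives 9.6 = I·2.2 + 2.1 + I·0.82.
I = (9.6 − 2.1) / (2.2 + 0.82) kΩ = 7.5 / 3.02 = 2.48 mA.

I ≈ 2.5 mA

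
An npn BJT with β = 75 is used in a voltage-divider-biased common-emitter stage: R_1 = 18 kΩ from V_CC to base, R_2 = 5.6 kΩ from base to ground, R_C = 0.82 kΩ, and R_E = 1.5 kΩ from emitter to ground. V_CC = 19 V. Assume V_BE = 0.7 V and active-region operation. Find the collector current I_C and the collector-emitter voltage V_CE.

Thevenize the base divider: V_Th = V_CC·R_2/(R_1+R_2) = 19×5.6/23.6 = 4.51 V, R_Th = R_1‖R_2 = 4.27 kΩ.
Base-emitter loop: V_Th = I_B·R_Th + V_BE + (β+1)I_B·R_E, so I_B = (4.51 − 0.7) / (4.27 + 76×1.5) = 0.0322 mA.
I_C = β·I_B = 75×0.0322 = 2.42 mA, and I_E = (β+1)I_B = 2.45 mA.
V_CE = V_CC − I_C·R_C − I_E·R_E = 19 − 2.42×0.82 − 2.45×1.5 = 13.3 V.
V_CE = 13.3 V > 0.2 V confirms active-region operation.

I_C ≈ 2.4 mA, V_CE ≈ 13 V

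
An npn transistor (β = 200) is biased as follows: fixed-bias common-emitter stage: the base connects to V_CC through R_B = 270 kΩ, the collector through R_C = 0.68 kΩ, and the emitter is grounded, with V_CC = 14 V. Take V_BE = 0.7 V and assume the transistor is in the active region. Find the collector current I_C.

I_C ≈ 9.9 mA

Base loop: V_CC = I_B·R_B + V_BE, so I_B = (14 − 0.7)/270 kΩ = 0.0493 mA.
In the active region I_C = β·I_B = 200 × 0.0493 = 9.85 mA.
Collector loop: V_CE = V_CC − I_C·R_C = 14 − 9.85×0.68 = 7.3 V.
Since V_CE = 7.3 V > V_CE(sat) ≈ 0.2 V, the transistor is in the active region as assumed.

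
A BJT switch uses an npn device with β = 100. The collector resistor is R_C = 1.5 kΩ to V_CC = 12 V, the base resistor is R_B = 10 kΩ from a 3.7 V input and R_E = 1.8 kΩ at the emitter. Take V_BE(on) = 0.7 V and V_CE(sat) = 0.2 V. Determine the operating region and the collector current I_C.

active; I_C ≈ 1.6 mA

Assume active. Base-emitter loop: I_B = (V_BB − V_BE)/(R_B + (β+1)R_E) = (3.7 − 0.7)/(10 + 101×1.8) = 0.0156 mA.
I_C = β·I_B = 100×0.0156 = 1.56 mA.
V_CE = V_CC − I_C·R_C − I_E·R_E = 12 − 1.56×1.5 − 1.58×1.8 = 6.81 V > V_CE(sat), so the active-region assumption holds.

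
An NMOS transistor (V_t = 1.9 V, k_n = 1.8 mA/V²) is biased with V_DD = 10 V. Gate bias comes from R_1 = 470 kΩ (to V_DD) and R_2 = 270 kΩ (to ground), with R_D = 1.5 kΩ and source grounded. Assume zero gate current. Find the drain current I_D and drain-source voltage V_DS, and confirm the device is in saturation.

I_D ≈ 2.8 mA, V_DS ≈ 5.9 V

V_G = V_DD·R_2/(R_1+R_2) = 10×270/740 = 3.65 V. With the source grounded, V_GS = V_G = 3.65 V.
Assume saturation: I_D = (k_n/2)(V_GS − V_t)² = (1.8/2)×(3.65 − 1.9)² = 0.9×1.75² = 2.75 mA.
V_DS = V_DD − I_D·R_D = 10 − 2.75×1.5 = 5.87 V.
Saturation requires V_DS ≥ V_GS − V_t = 1.75 V; 5.87 ≥ 1.75 ✓.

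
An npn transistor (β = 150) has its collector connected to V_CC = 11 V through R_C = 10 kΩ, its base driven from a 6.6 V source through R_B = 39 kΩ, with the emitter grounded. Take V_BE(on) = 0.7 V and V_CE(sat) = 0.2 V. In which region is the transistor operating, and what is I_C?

saturation; I_C ≈ 1.1 mA

Assume active: I_B = (6.6 − 0.7)/39 = 0.151 mA, giving I_C = β·I_B = 22.7 mA.
But then V_CE = 11 − 22.7×10 = -216 V < V_CE(sat) = 0.2 V — impossible in the active region.
So the transistor is saturated. With V_CE = 0.2 V, I_C = (V_CC − 0.2)/R_C = 10.8/10 = 1.08 mA.
Check: β·I_B = 22.7 mA > I_C = 1.08 mA, confirming saturation.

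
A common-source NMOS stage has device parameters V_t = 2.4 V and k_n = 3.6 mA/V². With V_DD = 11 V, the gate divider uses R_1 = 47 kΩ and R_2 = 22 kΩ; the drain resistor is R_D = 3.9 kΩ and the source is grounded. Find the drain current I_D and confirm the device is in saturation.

I_D ≈ 2.2 mA

V_G = V_DD·R_2/(R_1+R_2) = 11×22/69 = 3.51 V. With the source grounded, V_GS = V_G = 3.51 V.
Assume saturation: I_D = (k_n/2)(V_GS − V_t)² = (3.6/2)×(3.51 − 2.4)² = 1.8×1.11² = 2.21 mA.
V_DS = V_DD − I_D·R_D = 11 − 2.21×3.9 = 2.39 V.
Saturation requires V_DS ≥ V_GS − V_t = 1.11 V; 2.39 ≥ 1.11 ✓.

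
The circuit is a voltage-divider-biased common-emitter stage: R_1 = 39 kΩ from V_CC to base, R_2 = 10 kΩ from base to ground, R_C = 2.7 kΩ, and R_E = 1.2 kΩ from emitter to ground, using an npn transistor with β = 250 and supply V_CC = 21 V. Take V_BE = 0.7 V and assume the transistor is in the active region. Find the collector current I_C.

I_C ≈ 2.9 mA

Thevenize the base divider: V_Th = V_CC·R_2/(R_1+R_2) = 21×10/49 = 4.29 V, R_Th = R_1‖R_2 = 7.96 kΩ.
Base-emitter loop: V_Th = I_B·R_Th + V_BE + (β+1)I_B·R_E, so I_B = (4.29 − 0.7) / (7.96 + 251×1.2) = 0.0116 mA.
I_C = β·I_B = 250×0.0116 = 2.9 mA, and I_E = (β+1)I_B = 2.91 mA.
V_CE = V_CC − I_C·R_C − I_E·R_E = 21 − 2.9×2.7 − 2.91×1.2 = 9.68 V.
V_CE = 9.68 V > 0.2 V confirms active-region operation.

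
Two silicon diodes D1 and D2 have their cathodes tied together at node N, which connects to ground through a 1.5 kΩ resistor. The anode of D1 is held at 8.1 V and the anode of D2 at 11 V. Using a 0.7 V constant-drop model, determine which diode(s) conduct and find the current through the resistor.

Assume both conduct. Then node N would need to be at both 8.1−0.7 = 7.4 V and 11−0.7 = 10.3 V, which is impossible.
Assume only D2 conducts: V_N = 11 − 0.7 = 10.3 V, so I_R = 10.3/1.5 = 6.87 mA.
Check D1: its anode-to-cathode voltage is 8.1 − 10.3 = -2.2 V < 0.7 V, so it is off. The assumption is consistent.

Only D2 conducts; I_R ≈ 6.9 mA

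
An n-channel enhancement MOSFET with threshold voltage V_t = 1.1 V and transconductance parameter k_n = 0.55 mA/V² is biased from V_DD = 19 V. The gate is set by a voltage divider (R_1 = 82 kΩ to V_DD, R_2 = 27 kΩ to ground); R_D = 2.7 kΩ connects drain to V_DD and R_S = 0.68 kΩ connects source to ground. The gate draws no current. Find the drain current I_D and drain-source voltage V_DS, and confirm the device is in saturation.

V_G = V_DD·R_2/(R_1+R_2) = 19×27/109 = 4.71 V.
Assume saturation: I_D = (k_n/2)(V_GS − V_t)² with V_GS = V_G − I_D·R_S = 4.71 − 0.68·I_D.
Substituting gives 0.127·I_D² − 2.35·I_D + 3.58 = 0, with roots I_D = 1.67 or 16.8 mA.
The root I_D = 16.8 mA gives V_GS = -6.72 V ≤ V_t, so take I_D = 1.67 mA.
Then V_GS = 3.57 V and V_DS = V_DD − I_D(R_D+R_S) = 19 − 1.67×3.38 = 13.3 V.
Saturation requires V_DS ≥ V_GS − V_t = 2.47 V; 13.3 ≥ 2.47 ✓.

I_D ≈ 1.7 mA, V_DS ≈ 13 V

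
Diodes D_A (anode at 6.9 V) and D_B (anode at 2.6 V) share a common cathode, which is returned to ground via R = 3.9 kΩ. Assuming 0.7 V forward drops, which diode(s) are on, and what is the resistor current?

Assume both conduct. Then node N would need to be at both 6.9−0.7 = 6.2 V and 2.6−0.7 = 1.9 V, which is impossible.
Assume only D_A conducts: V_N = 6.9 − 0.7 = 6.2 V, so I_R = 6.2/3.9 = 1.59 mA.
Check D_B: its anode-to-cathode voltage is 2.6 − 6.2 = -3.6 V < 0.7 V, so it is off. The assumption is consistent.

Only D_A conducts; I_R ≈ 1.6 mA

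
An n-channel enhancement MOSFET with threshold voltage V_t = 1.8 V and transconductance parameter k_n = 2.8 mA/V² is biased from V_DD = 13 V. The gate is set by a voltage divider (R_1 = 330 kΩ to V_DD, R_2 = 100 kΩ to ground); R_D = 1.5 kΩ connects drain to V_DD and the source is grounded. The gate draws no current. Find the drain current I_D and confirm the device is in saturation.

V_G = V_DD·R_2/(R_1+R_2) = 13×100/430 = 3.02 V. With the source grounded, V_GS = V_G = 3.02 V.
Assume saturation: I_D = (k_n/2)(V_GS − V_t)² = (2.8/2)×(3.02 − 1.8)² = 1.4×1.22² = 2.09 mA.
V_DS = V_DD − I_D·R_D = 13 − 2.09×1.5 = 9.86 V.
Saturation requires V_DS ≥ V_GS − V_t = 1.22 V; 9.86 ≥ 1.22 ✓.

I_D ≈ 2.1 mA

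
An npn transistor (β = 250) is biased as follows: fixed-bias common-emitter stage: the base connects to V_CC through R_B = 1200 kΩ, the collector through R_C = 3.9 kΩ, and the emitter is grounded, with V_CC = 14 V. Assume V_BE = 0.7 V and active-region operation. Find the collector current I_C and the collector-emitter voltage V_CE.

Base loop: V_CC = I_B·R_B + V_BE, so I_B = (14 − 0.7)/1200 kΩ = 0.0111 mA.
In the active region I_C = β·I_B = 250 × 0.0111 = 2.77 mA.
Collector loop: V_CE = V_CC − I_C·R_C = 14 − 2.77×3.9 = 3.19 V.
Since V_CE = 3.19 V > V_CE(sat) ≈ 0.2 V, the transistor is in the active region as assumed.

I_C ≈ 2.8 mA, V_CE ≈ 3.2 V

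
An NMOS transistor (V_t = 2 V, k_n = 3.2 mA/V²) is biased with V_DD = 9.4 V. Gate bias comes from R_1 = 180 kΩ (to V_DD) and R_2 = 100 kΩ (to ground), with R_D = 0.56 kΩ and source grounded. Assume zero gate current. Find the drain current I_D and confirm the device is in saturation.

I_D ≈ 2.9 mA

V_G = V_DD·R_2/(R_1+R_2) = 9.4×100/280 = 3.36 V. With the source grounded, V_GS = V_G = 3.36 V.
Assume saturation: I_D = (k_n/2)(V_GS − V_t)² = (3.2/2)×(3.36 − 2)² = 1.6×1.36² = 2.95 mA.
V_DS = V_DD − I_D·R_D = 9.4 − 2.95×0.56 = 7.75 V.
Saturation requires V_DS ≥ V_GS − V_t = 1.36 V; 7.75 ≥ 1.36 ✓.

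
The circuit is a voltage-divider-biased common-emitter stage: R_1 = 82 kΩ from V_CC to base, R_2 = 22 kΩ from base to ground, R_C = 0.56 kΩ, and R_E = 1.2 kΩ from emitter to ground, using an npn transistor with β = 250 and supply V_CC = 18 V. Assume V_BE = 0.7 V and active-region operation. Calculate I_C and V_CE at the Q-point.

Thevenize the base divider: V_Th = V_CC·R_2/(R_1+R_2) = 18×22/104 = 3.81 V, R_Th = R_1‖R_2 = 17.3 kΩ.
Base-emitter loop: V_Th = I_B·R_Th + V_BE + (β+1)I_B·R_E, so I_B = (3.81 − 0.7) / (17.3 + 251×1.2) = 0.00976 mA.
I_C = β·I_B = 250×0.00976 = 2.44 mA, and I_E = (β+1)I_B = 2.45 mA.
V_CE = V_CC − I_C·R_C − I_E·R_E = 18 − 2.44×0.56 − 2.45×1.2 = 13.7 V.
V_CE = 13.7 V > 0.2 V confirms active-region operation.

I_C ≈ 2.4 mA, V_CE ≈ 14 V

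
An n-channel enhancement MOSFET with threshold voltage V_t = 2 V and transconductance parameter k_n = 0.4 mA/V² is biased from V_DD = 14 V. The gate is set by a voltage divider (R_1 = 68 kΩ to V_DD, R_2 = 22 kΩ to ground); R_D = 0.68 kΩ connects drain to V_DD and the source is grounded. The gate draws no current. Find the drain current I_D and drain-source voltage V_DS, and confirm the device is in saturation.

I_D ≈ 0.4 mA, V_DS ≈ 14 V

V_G = V_DD·R_2/(R_1+R_2) = 14×22/90 = 3.42 V. With the source grounded, V_GS = V_G = 3.42 V.
Assume saturation: I_D = (k_n/2)(V_GS − V_t)² = (0.4/2)×(3.42 − 2)² = 0.2×1.42² = 0.405 mA.
V_DS = V_DD − I_D·R_D = 14 − 0.405×0.68 = 13.7 V.
Saturation requires V_DS ≥ V_GS − V_t = 1.42 V; 13.7 ≥ 1.42 ✓.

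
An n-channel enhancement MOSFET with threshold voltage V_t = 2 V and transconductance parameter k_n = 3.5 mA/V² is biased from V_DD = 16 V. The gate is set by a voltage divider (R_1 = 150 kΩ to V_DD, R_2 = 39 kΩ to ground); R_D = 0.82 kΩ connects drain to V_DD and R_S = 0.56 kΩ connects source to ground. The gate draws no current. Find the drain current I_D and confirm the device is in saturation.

V_G = V_DD·R_2/(R_1+R_2) = 16×39/189 = 3.3 V.
Assume saturation: I_D = (k_n/2)(V_GS − V_t)² with V_GS = V_G − I_D·R_S = 3.3 − 0.56·I_D.
Substituting gives 0.549·I_D² − 3.55·I_D + 2.96 = 0, with roots I_D = 0.985 or 5.49 mA.
The root I_D = 5.49 mA gives V_GS = 0.229 V ≤ V_t, so take I_D = 0.985 mA.
Then V_GS = 2.75 V and V_DS = V_DD − I_D(R_D+R_S) = 16 − 0.985×1.38 = 14.6 V.
Saturation requires V_DS ≥ V_GS − V_t = 0.75 V; 14.6 ≥ 0.75 ✓.

I_D ≈ 0.98 mA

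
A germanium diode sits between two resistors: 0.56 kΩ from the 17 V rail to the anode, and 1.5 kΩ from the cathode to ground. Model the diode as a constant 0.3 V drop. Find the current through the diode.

I ≈ 8.1 mA

The two resistors are in series with the diode, so KVL gives 17 = I·0.56 + 0.3 + I·1.5.
I = (17 − 0.3) / (0.56 + 1.5) kΩ = 16.7 / 2.06 = 8.11 mA.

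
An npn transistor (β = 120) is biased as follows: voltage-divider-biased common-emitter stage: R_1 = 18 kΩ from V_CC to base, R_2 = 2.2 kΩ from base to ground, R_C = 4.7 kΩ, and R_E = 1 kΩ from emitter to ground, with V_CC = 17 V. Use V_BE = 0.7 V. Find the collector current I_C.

Thevenize the base divider: V_Th = V_CC·R_2/(R_1+R_2) = 17×2.2/20.2 = 1.85 V, R_Th = R_1‖R_2 = 1.96 kΩ.
Base-emitter loop: V_Th = I_B·R_Th + V_BE + (β+1)I_B·R_E, so I_B = (1.85 − 0.7) / (1.96 + 121×1) = 0.00936 mA.
I_C = β·I_B = 120×0.00936 = 1.12 mA, and I_E = (β+1)I_B = 1.13 mA.
V_CE = V_CC − I_C·R_C − I_E·R_E = 17 − 1.12×4.7 − 1.13×1 = 10.6 V.
V_CE = 10.6 V > 0.2 V confirms active-region operation.

I_C ≈ 1.1 mA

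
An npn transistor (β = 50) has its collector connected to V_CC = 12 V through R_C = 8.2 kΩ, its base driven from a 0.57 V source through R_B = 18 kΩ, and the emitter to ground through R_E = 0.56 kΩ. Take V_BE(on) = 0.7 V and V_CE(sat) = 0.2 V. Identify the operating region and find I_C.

cutoff; I_C ≈ 0

V_BB = 0.57 V ≤ V_BE(on) = 0.7 V, so the base-emitter junction is not forward biased.
The transistor is in cutoff: I_B = I_C = 0.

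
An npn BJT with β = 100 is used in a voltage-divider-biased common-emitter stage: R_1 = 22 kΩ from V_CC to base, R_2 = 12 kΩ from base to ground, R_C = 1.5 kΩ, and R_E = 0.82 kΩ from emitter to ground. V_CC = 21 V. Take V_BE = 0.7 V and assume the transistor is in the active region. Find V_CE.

Thevenize the base divider: V_Th = V_CC·R_2/(R_1+R_2) = 21×12/34 = 7.41 V, R_Th = R_1‖R_2 = 7.76 kΩ.
Base-emitter loop: V_Th = I_B·R_Th + V_BE + (β+1)I_B·R_E, so I_B = (7.41 − 0.7) / (7.76 + 101×0.82) = 0.0741 mA.
I_C = β·I_B = 100×0.0741 = 7.41 mA, and I_E = (β+1)I_B = 7.48 mA.
V_CE = V_CC − I_C·R_C − I_E·R_E = 21 − 7.41×1.5 − 7.48×0.82 = 3.75 V.
V_CE = 3.75 V > 0.2 V confirms active-region operation.

V_CE ≈ 3.7 V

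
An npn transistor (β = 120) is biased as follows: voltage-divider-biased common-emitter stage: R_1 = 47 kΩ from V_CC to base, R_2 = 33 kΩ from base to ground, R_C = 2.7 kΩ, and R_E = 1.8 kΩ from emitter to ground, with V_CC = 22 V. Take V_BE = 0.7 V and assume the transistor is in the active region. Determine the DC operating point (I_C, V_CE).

I_C ≈ 4.2 mA, V_CE ≈ 2.9 V

Thevenize the base divider: V_Th = V_CC·R_2/(R_1+R_2) = 22×33/80 = 9.07 V, R_Th = R_1‖R_2 = 19.4 kΩ.
Base-emitter loop: V_Th = I_B·R_Th + V_BE + (β+1)I_B·R_E, so I_B = (9.07 − 0.7) / (19.4 + 121×1.8) = 0.0353 mA.
I_C = β·I_B = 120×0.0353 = 4.24 mA, and I_E = (β+1)I_B = 4.27 mA.
V_CE = V_CC − I_C·R_C − I_E·R_E = 22 − 4.24×2.7 − 4.27×1.8 = 2.87 V.
V_CE = 2.87 V > 0.2 V confirms active-region operation.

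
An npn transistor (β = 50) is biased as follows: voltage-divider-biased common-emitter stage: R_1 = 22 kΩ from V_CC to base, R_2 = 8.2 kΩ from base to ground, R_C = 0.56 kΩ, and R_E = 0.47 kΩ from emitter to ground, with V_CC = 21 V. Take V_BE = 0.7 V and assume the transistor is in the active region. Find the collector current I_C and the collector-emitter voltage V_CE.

Thevenize the base divider: V_Th = V_CC·R_2/(R_1+R_2) = 21×8.2/30.2 = 5.7 V, R_Th = R_1‖R_2 = 5.97 kΩ.
Base-emitter loop: V_Th = I_B·R_Th + V_BE + (β+1)I_B·R_E, so I_B = (5.7 − 0.7) / (5.97 + 51×0.47) = 0.167 mA.
I_C = β·I_B = 50×0.167 = 8.35 mA, and I_E = (β+1)I_B = 8.52 mA.
V_CE = V_CC − I_C·R_C − I_E·R_E = 21 − 8.35×0.56 − 8.52×0.47 = 12.3 V.
V_CE = 12.3 V > 0.2 V confirms active-region operation.

I_C ≈ 8.4 mA, V_CE ≈ 12 V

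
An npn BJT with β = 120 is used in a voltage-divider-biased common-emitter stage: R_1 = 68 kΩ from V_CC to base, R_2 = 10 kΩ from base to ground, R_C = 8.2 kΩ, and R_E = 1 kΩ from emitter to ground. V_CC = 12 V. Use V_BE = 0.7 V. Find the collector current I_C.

Thevenize the base divider: V_Th = V_CC·R_2/(R_1+R_2) = 12×10/78 = 1.54 V, R_Th = R_1‖R_2 = 8.72 kΩ.
Base-emitter loop: V_Th = I_B·R_Th + V_BE + (β+1)I_B·R_E, so I_B = (1.54 − 0.7) / (8.72 + 121×1) = 0.00646 mA.
I_C = β·I_B = 120×0.00646 = 0.776 mA, and I_E = (β+1)I_B = 0.782 mA.
V_CE = V_CC − I_C·R_C − I_E·R_E = 12 − 0.776×8.2 − 0.782×1 = 4.86 V.
V_CE = 4.86 V > 0.2 V confirms active-region operation.

I_C ≈ 0.78 mA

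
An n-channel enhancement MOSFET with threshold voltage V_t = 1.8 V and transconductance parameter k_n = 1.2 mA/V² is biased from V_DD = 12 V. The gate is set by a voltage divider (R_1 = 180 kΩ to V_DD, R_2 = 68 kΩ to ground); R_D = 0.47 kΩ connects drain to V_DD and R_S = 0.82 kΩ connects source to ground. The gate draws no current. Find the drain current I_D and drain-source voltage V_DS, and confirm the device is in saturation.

V_G = V_DD·R_2/(R_1+R_2) = 12×68/248 = 3.29 V.
Assume saturation: I_D = (k_n/2)(V_GS − V_t)² with V_GS = V_G − I_D·R_S = 3.29 − 0.82·I_D.
Substituting gives 0.403·I_D² − 2.47·I_D + 1.33 = 0, with roots I_D = 0.599 or 5.51 mA.
The root I_D = 5.51 mA gives V_GS = -1.23 V ≤ V_t, so take I_D = 0.599 mA.
Then V_GS = 2.8 V and V_DS = V_DD − I_D(R_D+R_S) = 12 − 0.599×1.29 = 11.2 V.
Saturation requires V_DS ≥ V_GS − V_t = 0.999 V; 11.2 ≥ 0.999 ✓.

I_D ≈ 0.6 mA, V_DS ≈ 11 V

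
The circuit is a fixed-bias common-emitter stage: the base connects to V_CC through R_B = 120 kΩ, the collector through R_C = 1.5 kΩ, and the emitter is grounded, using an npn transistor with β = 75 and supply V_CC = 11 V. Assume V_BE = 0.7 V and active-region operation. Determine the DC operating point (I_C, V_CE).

Base loop: V_CC = I_B·R_B + V_BE, so I_B = (11 − 0.7)/120 kΩ = 0.0858 mA.
In the active region I_C = β·I_B = 75 × 0.0858 = 6.44 mA.
Collector loop: V_CE = V_CC − I_C·R_C = 11 − 6.44×1.5 = 1.34 V.
Since V_CE = 1.34 V > V_CE(sat) ≈ 0.2 V, the transistor is in the active region as assumed.

I_C ≈ 6.4 mA, V_CE ≈ 1.3 V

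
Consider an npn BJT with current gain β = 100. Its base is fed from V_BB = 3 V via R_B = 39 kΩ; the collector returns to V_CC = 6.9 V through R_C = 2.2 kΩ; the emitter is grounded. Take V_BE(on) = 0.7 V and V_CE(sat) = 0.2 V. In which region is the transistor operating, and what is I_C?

Assume active: I_B = (3 − 0.7)/39 = 0.059 mA, giving I_C = β·I_B = 5.9 mA.
But then V_CE = 6.9 − 5.9×2.2 = -6.07 V < V_CE(sat) = 0.2 V — impossible in the active region.
So the transistor is saturated. With V_CE = 0.2 V, I_C = (V_CC − 0.2)/R_C = 6.7/2.2 = 3.05 mA.
Check: β·I_B = 5.9 mA > I_C = 3.05 mA, confirming saturation.

saturation; I_C ≈ 3 mA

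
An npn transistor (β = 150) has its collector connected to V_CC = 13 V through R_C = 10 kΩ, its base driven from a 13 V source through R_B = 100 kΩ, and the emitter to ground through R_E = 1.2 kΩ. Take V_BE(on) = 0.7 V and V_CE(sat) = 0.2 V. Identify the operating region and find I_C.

saturation; I_C ≈ 1.1 mA

Assume active: I_B = (13 − 0.7)/(100 + 151×1.2) = 0.0437 mA, I_C = β·I_B = 6.56 mA.
Then V_CE = 13 − 6.56×10 − 6.6×1.2 = -60.5 V < 0.2 V — the active assumption fails.
Re-solve with V_CE = 0.2 V. KCL at the emitter: V_E/R_E = (V_BB−0.7−V_E)/R_B + (V_CC−0.2−V_E)/R_C, giving V_E = 1.49 V.
I_C = (V_CC − 0.2 − V_E)/R_C = (12.8 − 1.49)/10 = 1.13 mA.
Check: I_B = (12.3 − 1.49)/100 = 0.108 mA, and β·I_B = 16.2 mA > I_C, confirming saturation.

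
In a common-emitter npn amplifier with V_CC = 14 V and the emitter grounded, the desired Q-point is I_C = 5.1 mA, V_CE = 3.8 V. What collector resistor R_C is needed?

R_C ≈ 2 kΩ

Collector loop: V_CC = I_C·R_C + V_CE.
R_C = (V_CC − V_CE)/I_C = (14 − 3.8)/5.1 = 2 kΩ.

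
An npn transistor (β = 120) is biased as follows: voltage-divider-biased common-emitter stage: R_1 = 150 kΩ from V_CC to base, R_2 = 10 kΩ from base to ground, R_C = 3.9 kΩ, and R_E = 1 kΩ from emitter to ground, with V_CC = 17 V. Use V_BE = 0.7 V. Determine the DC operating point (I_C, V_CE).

Thevenize the base divider: V_Th = V_CC·R_2/(R_1+R_2) = 17×10/160 = 1.06 V, R_Th = R_1‖R_2 = 9.38 kΩ.
Base-emitter loop: V_Th = I_B·R_Th + V_BE + (β+1)I_B·R_E, so I_B = (1.06 − 0.7) / (9.38 + 121×1) = 0.00278 mA.
I_C = β·I_B = 120×0.00278 = 0.334 mA, and I_E = (β+1)I_B = 0.336 mA.
V_CE = V_CC − I_C·R_C − I_E·R_E = 17 − 0.334×3.9 − 0.336×1 = 15.4 V.
V_CE = 15.4 V > 0.2 V confirms active-region operation.

I_C ≈ 0.33 mA, V_CE ≈ 15 V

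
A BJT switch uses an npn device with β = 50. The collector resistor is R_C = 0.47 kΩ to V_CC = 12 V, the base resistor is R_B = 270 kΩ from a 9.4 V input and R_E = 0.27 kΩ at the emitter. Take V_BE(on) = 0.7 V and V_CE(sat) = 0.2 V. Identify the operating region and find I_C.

active; I_C ≈ 1.5 mA

Assume active. Base-emitter loop: I_B = (V_BB − V_BE)/(R_B + (β+1)R_E) = (9.4 − 0.7)/(270 + 51×0.27) = 0.0307 mA.
I_C = β·I_B = 50×0.0307 = 1.53 mA.
V_CE = V_CC − I_C·R_C − I_E·R_E = 12 − 1.53×0.47 − 1.56×0.27 = 10.9 V > V_CE(sat), so the active-region assumption holds.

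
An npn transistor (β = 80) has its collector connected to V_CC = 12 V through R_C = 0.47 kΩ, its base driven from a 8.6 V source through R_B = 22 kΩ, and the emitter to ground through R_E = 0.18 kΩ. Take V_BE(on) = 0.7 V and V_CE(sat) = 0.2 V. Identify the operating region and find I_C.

active; I_C ≈ 17 mA

Assume active. Base-emitter loop: I_B = (V_BB − V_BE)/(R_B + (β+1)R_E) = (8.6 − 0.7)/(22 + 81×0.18) = 0.216 mA.
I_C = β·I_B = 80×0.216 = 17.3 mA.
V_CE = V_CC − I_C·R_C − I_E·R_E = 12 − 17.3×0.47 − 17.5×0.18 = 0.731 V > V_CE(sat), so the active-region assumption holds.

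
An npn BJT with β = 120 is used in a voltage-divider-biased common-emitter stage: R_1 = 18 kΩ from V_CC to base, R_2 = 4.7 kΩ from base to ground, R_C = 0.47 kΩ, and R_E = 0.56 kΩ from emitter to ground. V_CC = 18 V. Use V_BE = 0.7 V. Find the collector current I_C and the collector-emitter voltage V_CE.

I_C ≈ 5.1 mA, V_CE ≈ 13 V

Thevenize the base divider: V_Th = V_CC·R_2/(R_1+R_2) = 18×4.7/22.7 = 3.73 V, R_Th = R_1‖R_2 = 3.73 kΩ.
Base-emitter loop: V_Th = I_B·R_Th + V_BE + (β+1)I_B·R_E, so I_B = (3.73 − 0.7) / (3.73 + 121×0.56) = 0.0423 mA.
I_C = β·I_B = 120×0.0423 = 5.08 mA, and I_E = (β+1)I_B = 5.12 mA.
V_CE = V_CC − I_C·R_C − I_E·R_E = 18 − 5.08×0.47 − 5.12×0.56 = 12.7 V.
V_CE = 12.7 V > 0.2 V confirms active-region operation.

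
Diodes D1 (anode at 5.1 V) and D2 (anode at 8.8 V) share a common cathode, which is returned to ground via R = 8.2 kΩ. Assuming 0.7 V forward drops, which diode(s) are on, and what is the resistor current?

Assume both conduct. Then node N would need to be at both 5.1−0.7 = 4.4 V and 8.8−0.7 = 8.1 V, which is impossible.
Assume only D2 conducts: V_N = 8.8 − 0.7 = 8.1 V, so I_R = 8.1/8.2 = 0.988 mA.
Check D1: its anode-to-cathode voltage is 5.1 − 8.1 = -3 V < 0.7 V, so it is off. The assumption is consistent.

Only D2 conducts; I_R ≈ 0.99 mA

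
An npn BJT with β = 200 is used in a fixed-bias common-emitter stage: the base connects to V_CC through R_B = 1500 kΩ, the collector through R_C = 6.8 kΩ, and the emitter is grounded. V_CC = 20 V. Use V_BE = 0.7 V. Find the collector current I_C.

Base loop: V_CC = I_B·R_B + V_BE, so I_B = (20 − 0.7)/1500 kΩ = 0.0129 mA.
In the active region I_C = β·I_B = 200 × 0.0129 = 2.57 mA.
Collector loop: V_CE = V_CC − I_C·R_C = 20 − 2.57×6.8 = 2.5 V.
Since V_CE = 2.5 V > V_CE(sat) ≈ 0.2 V, the transistor is in the active region as assumed.

I_C ≈ 2.6 mA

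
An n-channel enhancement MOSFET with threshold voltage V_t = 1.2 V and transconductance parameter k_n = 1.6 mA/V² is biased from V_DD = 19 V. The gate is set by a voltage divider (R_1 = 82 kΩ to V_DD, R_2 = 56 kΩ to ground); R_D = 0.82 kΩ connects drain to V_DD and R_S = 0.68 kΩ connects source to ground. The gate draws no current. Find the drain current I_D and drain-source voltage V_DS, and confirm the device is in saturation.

V_G = V_DD·R_2/(R_1+R_2) = 19×56/138 = 7.71 V.
Assume saturation: I_D = (k_n/2)(V_GS − V_t)² with V_GS = V_G − I_D·R_S = 7.71 − 0.68·I_D.
Substituting gives 0.37·I_D² − 8.08·I_D + 33.9 = 0, with roots I_D = 5.66 or 16.2 mA.
The root I_D = 16.2 mA gives V_GS = -3.3 V ≤ V_t, so take I_D = 5.66 mA.
Then V_GS = 3.86 V and V_DS = V_DD − I_D(R_D+R_S) = 19 − 5.66×1.5 = 10.5 V.
Saturation requires V_DS ≥ V_GS − V_t = 2.66 V; 10.5 ≥ 2.66 ✓.

I_D ≈ 5.7 mA, V_DS ≈ 11 V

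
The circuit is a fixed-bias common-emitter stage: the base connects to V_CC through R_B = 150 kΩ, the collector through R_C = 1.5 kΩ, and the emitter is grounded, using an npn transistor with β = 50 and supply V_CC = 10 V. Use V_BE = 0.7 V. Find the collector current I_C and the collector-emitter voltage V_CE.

Base loop: V_CC = I_B·R_B + V_BE, so I_B = (10 − 0.7)/150 kΩ = 0.062 mA.
In the active region I_C = β·I_B = 50 × 0.062 = 3.1 mA.
Collector loop: V_CE = V_CC − I_C·R_C = 10 − 3.1×1.5 = 5.35 V.
Since V_CE = 5.35 V > V_CE(sat) ≈ 0.2 V, the transistor is in the active region as assumed.

I_C ≈ 3.1 mA, V_CE ≈ 5.3 V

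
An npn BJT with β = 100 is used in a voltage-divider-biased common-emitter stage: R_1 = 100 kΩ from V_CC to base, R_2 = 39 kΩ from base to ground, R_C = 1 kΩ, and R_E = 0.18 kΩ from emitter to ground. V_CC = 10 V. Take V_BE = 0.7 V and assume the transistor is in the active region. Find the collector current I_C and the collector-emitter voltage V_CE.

I_C ≈ 4.6 mA, V_CE ≈ 4.6 V

Thevenize the base divider: V_Th = V_CC·R_2/(R_1+R_2) = 10×39/139 = 2.81 V, R_Th = R_1‖R_2 = 28.1 kΩ.
Base-emitter loop: V_Th = I_B·R_Th + V_BE + (β+1)I_B·R_E, so I_B = (2.81 − 0.7) / (28.1 + 101×0.18) = 0.0455 mA.
I_C = β·I_B = 100×0.0455 = 4.55 mA, and I_E = (β+1)I_B = 4.6 mA.
V_CE = V_CC − I_C·R_C − I_E·R_E = 10 − 4.55×1 − 4.6×0.18 = 4.62 V.
V_CE = 4.62 V > 0.2 V confirms active-region operation.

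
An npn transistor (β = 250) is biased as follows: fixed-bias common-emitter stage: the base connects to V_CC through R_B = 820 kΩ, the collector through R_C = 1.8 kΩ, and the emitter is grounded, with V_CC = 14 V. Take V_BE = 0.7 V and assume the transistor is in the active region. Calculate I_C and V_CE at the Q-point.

I_C ≈ 4.1 mA, V_CE ≈ 6.7 V

Base loop: V_CC = I_B·R_B + V_BE, so I_B = (14 − 0.7)/820 kΩ = 0.0162 mA.
In the active region I_C = β·I_B = 250 × 0.0162 = 4.05 mA.
Collector loop: V_CE = V_CC − I_C·R_C = 14 − 4.05×1.8 = 6.7 V.
Since V_CE = 6.7 V > V_CE(sat) ≈ 0.2 V, the transistor is in the active region as assumed.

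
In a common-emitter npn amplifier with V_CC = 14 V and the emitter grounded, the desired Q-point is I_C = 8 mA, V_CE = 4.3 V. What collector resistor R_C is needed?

R_C ≈ 1.2 kΩ

Collector loop: V_CC = I_C·R_C + V_CE.
R_C = (V_CC − V_CE)/I_C = (14 − 4.3)/8 = 1.21 kΩ.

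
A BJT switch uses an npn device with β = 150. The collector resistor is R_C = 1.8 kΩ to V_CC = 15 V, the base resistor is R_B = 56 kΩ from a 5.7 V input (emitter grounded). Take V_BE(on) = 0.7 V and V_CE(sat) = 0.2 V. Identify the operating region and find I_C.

Assume active: I_B = (5.7 − 0.7)/56 = 0.0893 mA, giving I_C = β·I_B = 13.4 mA.
But then V_CE = 15 − 13.4×1.8 = -9.11 V < V_CE(sat) = 0.2 V — impossible in the active region.
So the transistor is saturated. With V_CE = 0.2 V, I_C = (V_CC − 0.2)/R_C = 14.8/1.8 = 8.22 mA.
Check: β·I_B = 13.4 mA > I_C = 8.22 mA, confirming saturation.

saturation; I_C ≈ 8.2 mA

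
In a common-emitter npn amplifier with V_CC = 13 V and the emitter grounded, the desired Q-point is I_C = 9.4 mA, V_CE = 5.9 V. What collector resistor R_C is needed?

Collector loop: V_CC = I_C·R_C + V_CE.
R_C = (V_CC − V_CE)/I_C = (13 − 5.9)/9.4 = 0.755 kΩ.

R_C ≈ 0.76 kΩ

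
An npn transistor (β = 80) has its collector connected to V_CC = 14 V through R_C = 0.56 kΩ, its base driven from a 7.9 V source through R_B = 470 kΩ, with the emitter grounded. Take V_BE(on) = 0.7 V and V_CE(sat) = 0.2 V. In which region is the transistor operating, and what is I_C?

active; I_C ≈ 1.2 mA

Assume active. Base-emitter loop: I_B = (V_BB − V_BE)/R_B = (7.9 − 0.7)/470 = 0.0153 mA.
I_C = β·I_B = 80×0.0153 = 1.23 mA.
V_CE = V_CC − I_C·R_C = 14 − 1.23×0.56 = 13.3 V > V_CE(sat), so the active-region assumption holds.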